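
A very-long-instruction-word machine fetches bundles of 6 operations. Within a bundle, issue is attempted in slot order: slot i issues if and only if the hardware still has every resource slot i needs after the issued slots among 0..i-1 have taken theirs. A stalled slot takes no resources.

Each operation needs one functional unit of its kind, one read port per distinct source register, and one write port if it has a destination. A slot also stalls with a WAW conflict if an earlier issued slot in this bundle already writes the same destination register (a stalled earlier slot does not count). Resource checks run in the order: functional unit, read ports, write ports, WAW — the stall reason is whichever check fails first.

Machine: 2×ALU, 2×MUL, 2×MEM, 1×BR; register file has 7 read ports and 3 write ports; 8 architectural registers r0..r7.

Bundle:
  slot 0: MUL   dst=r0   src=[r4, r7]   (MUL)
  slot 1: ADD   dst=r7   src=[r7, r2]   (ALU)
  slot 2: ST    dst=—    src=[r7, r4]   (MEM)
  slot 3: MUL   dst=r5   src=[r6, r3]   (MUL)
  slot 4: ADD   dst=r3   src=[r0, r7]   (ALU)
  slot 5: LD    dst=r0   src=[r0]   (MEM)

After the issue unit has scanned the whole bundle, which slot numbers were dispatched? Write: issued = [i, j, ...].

issued = [0, 1, 2]

[0] MUL needs rd=2 wr=1: ok; after: ALU=2 MUL=1 MEM=2 BR=1, R=5, W=2
[1] ALU needs rd=2 wr=1: ok; after: ALU=1 MUL=1 MEM=2 BR=1, R=3, W=1
[2] MEM needs rd=2 wr=0: ok; after: ALU=1 MUL=1 MEM=1 BR=1, R=1, W=1
[3] MUL needs rd=2 wr=1: RD_PORT; after: ALU=1 MUL=1 MEM=1 BR=1, R=1, W=1
[4] ALU needs rd=2 wr=1: RD_PORT; after: ALU=1 MUL=1 MEM=1 BR=1, R=1, W=1
[5] MEM needs rd=1 wr=1: WAW; after: ALU=1 MUL=1 MEM=1 BR=1, R=1, W=1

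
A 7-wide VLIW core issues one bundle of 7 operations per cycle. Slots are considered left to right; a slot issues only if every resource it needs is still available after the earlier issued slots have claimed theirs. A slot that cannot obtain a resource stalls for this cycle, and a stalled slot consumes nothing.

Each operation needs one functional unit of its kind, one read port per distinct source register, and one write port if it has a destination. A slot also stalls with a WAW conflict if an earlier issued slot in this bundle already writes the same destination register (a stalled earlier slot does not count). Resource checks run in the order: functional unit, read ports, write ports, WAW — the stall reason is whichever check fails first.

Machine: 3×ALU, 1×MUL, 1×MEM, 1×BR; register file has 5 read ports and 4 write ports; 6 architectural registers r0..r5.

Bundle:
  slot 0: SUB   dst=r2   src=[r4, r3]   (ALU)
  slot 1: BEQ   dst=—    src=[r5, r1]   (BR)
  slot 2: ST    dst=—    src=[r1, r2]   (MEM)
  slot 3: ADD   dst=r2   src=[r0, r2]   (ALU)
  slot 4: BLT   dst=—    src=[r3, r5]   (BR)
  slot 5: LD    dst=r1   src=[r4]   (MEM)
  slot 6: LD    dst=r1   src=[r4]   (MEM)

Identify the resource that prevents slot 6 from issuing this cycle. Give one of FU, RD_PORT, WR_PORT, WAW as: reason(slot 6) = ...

slot 0 (ALU): ISSUE — free A2,Mu1,Ld1,B1 rp3 wp3
slot 1 (BR): ISSUE — free A2,Mu1,Ld1,B0 rp1 wp3
slot 2 (MEM): stall RD_PORT — free A2,Mu1,Ld1,B0 rp1 wp3
slot 3 (ALU): stall RD_PORT — free A2,Mu1,Ld1,B0 rp1 wp3
slot 4 (BR): stall FU — free A2,Mu1,Ld1,B0 rp1 wp3
slot 5 (MEM): ISSUE — free A2,Mu1,Ld0,B0 rp0 wp2
slot 6 (MEM): stall FU — free A2,Mu1,Ld0,B0 rp0 wp2

reason(slot 6) = FU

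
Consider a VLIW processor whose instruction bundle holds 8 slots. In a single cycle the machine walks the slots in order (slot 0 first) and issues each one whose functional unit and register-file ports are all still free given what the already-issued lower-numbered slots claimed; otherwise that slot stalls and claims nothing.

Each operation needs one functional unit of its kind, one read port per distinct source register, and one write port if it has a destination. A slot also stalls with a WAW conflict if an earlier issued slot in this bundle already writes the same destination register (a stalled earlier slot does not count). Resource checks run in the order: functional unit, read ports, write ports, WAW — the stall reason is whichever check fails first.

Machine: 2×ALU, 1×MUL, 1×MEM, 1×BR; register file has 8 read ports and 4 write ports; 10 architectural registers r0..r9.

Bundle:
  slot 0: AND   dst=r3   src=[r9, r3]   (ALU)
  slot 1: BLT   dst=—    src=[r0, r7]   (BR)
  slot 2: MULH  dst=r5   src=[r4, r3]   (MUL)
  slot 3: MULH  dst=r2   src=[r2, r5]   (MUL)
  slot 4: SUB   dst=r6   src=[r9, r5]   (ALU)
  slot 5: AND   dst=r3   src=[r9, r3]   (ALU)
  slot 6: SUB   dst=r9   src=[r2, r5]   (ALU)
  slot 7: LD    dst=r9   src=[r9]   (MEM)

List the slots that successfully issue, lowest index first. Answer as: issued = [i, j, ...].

issued = [0, 1, 2, 4]

[0] ALU needs rd=2 wr=1: ok; after: ALU=1 MUL=1 MEM=1 BR=1, R=6, W=3
[1] BR needs rd=2 wr=0: ok; after: ALU=1 MUL=1 MEM=1 BR=0, R=4, W=3
[2] MUL needs rd=2 wr=1: ok; after: ALU=1 MUL=0 MEM=1 BR=0, R=2, W=2
[3] MUL needs rd=2 wr=1: FU; after: ALU=1 MUL=0 MEM=1 BR=0, R=2, W=2
[4] ALU needs rd=2 wr=1: ok; after: ALU=0 MUL=0 MEM=1 BR=0, R=0, W=1
[5] ALU needs rd=2 wr=1: FU; after: ALU=0 MUL=0 MEM=1 BR=0, R=0, W=1
[6] ALU needs rd=2 wr=1: FU; after: ALU=0 MUL=0 MEM=1 BR=0, R=0, W=1
[7] MEM needs rd=1 wr=1: RD_PORT; after: ALU=0 MUL=0 MEM=1 BR=0, R=0, W=1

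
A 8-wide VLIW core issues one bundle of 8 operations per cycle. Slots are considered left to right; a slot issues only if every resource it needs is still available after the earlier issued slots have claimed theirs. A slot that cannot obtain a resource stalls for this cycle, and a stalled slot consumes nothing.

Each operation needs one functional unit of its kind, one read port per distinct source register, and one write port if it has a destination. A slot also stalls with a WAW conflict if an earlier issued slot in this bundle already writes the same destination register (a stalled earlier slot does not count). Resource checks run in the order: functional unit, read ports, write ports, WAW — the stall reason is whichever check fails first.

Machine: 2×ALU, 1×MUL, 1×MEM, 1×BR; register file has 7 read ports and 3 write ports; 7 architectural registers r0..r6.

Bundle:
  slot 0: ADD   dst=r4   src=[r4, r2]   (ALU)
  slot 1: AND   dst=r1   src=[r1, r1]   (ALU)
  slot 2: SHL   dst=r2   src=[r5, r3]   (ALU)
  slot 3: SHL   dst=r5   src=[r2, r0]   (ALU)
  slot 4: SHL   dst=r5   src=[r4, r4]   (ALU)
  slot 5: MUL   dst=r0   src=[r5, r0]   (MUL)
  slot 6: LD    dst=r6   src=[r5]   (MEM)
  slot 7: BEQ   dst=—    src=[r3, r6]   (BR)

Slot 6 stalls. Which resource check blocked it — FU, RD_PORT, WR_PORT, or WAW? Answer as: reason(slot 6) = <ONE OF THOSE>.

reason(slot 6) = WR_PORT

[0] ALU needs rd=2 wr=1: ok; after: ALU=1 MUL=1 MEM=1 BR=1, R=5, W=2
[1] ALU needs rd=1 wr=1: ok; after: ALU=0 MUL=1 MEM=1 BR=1, R=4, W=1
[2] ALU needs rd=2 wr=1: FU; after: ALU=0 MUL=1 MEM=1 BR=1, R=4, W=1
[3] ALU needs rd=2 wr=1: FU; after: ALU=0 MUL=1 MEM=1 BR=1, R=4, W=1
[4] ALU needs rd=1 wr=1: FU; after: ALU=0 MUL=1 MEM=1 BR=1, R=4, W=1
[5] MUL needs rd=2 wr=1: ok; after: ALU=0 MUL=0 MEM=1 BR=1, R=2, W=0
[6] MEM needs rd=1 wr=1: WR_PORT; after: ALU=0 MUL=0 MEM=1 BR=1, R=2, W=0
[7] BR needs rd=2 wr=0: ok; after: ALU=0 MUL=0 MEM=1 BR=0, R=0, W=0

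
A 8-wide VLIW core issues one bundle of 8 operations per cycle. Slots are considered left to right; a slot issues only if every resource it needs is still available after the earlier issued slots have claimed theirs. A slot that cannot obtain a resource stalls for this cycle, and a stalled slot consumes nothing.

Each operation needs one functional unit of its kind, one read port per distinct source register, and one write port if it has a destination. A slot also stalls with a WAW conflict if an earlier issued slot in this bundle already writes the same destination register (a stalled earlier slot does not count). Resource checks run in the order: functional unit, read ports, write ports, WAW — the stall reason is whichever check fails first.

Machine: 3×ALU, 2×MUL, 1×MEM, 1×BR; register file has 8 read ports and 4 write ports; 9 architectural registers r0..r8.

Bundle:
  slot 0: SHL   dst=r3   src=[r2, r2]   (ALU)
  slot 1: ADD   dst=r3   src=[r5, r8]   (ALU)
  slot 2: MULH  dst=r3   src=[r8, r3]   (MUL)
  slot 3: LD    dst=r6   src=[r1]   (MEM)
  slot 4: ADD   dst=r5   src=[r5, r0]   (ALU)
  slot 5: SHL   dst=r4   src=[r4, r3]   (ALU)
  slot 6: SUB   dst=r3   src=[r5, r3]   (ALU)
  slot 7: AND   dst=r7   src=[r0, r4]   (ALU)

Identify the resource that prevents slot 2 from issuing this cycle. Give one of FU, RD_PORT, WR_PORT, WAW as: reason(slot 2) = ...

reason(slot 2) = WAW

#0 ALU src=r2,r2 dispatched  <A:2 Mu:2 Ld:1 B:1 rd:7 wr:3>
#1 ALU src=r5,r8 held:WAW  <A:2 Mu:2 Ld:1 B:1 rd:7 wr:3>
#2 MUL src=r8,r3 held:WAW  <A:2 Mu:2 Ld:1 B:1 rd:7 wr:3>
#3 MEM src=r1 dispatched  <A:2 Mu:2 Ld:0 B:1 rd:6 wr:2>
#4 ALU src=r5,r0 dispatched  <A:1 Mu:2 Ld:0 B:1 rd:4 wr:1>
#5 ALU src=r4,r3 dispatched  <A:0 Mu:2 Ld:0 B:1 rd:2 wr:0>
#6 ALU src=r5,r3 held:FU  <A:0 Mu:2 Ld:0 B:1 rd:2 wr:0>
#7 ALU src=r0,r4 held:FU  <A:0 Mu:2 Ld:0 B:1 rd:2 wr:0>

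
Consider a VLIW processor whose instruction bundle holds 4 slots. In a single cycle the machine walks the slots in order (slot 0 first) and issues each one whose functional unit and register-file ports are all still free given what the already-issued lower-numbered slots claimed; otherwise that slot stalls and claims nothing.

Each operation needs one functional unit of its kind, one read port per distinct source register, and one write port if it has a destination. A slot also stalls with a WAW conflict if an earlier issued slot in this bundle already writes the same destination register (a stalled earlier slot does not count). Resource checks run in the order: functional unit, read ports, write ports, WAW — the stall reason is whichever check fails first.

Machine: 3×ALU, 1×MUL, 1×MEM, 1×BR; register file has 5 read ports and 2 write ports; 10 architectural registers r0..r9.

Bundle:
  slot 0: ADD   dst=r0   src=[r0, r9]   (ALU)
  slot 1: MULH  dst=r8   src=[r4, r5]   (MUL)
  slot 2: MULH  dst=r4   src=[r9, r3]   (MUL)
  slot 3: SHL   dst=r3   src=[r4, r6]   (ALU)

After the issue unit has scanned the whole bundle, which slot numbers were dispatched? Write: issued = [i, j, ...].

(0) want 1×ALU +2rd +1wr — yes → AL2|MU1|ME1|BR1|rd3|wr1
(1) want 1×MUL +2rd +1wr — yes → AL2|MU0|ME1|BR1|rd1|wr0
(2) want 1×MUL +2rd +1wr — FU → AL2|MU0|ME1|BR1|rd1|wr0
(3) want 1×ALU +2rd +1wr — RD_PORT → AL2|MU0|ME1|BR1|rd1|wr0

issued = [0, 1]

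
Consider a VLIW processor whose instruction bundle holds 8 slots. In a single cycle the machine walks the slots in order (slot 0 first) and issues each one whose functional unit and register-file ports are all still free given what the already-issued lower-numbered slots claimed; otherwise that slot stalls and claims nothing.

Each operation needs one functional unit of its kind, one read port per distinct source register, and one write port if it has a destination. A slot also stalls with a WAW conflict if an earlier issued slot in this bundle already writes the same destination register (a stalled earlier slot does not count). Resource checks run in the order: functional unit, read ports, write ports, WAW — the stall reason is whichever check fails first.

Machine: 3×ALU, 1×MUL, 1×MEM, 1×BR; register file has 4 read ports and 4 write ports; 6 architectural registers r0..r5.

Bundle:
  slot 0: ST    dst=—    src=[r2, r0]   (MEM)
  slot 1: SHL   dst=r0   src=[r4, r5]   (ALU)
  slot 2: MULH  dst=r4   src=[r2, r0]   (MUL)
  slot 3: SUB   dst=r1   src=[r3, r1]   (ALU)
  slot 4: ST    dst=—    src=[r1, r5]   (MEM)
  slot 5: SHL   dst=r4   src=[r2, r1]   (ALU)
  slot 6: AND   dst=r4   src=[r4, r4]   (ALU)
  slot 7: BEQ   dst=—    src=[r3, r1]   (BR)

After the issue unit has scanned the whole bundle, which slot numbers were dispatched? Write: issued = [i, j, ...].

#0 MEM src=r2,r0 dispatched  <A:3 Mu:1 Ld:0 B:1 rd:2 wr:4>
#1 ALU src=r4,r5 dispatched  <A:2 Mu:1 Ld:0 B:1 rd:0 wr:3>
#2 MUL src=r2,r0 held:RD_PORT  <A:2 Mu:1 Ld:0 B:1 rd:0 wr:3>
#3 ALU src=r3,r1 held:RD_PORT  <A:2 Mu:1 Ld:0 B:1 rd:0 wr:3>
#4 MEM src=r1,r5 held:FU  <A:2 Mu:1 Ld:0 B:1 rd:0 wr:3>
#5 ALU src=r2,r1 held:RD_PORT  <A:2 Mu:1 Ld:0 B:1 rd:0 wr:3>
#6 ALU src=r4,r4 held:RD_PORT  <A:2 Mu:1 Ld:0 B:1 rd:0 wr:3>
#7 BR src=r3,r1 held:RD_PORT  <A:2 Mu:1 Ld:0 B:1 rd:0 wr:3>

issued = [0, 1]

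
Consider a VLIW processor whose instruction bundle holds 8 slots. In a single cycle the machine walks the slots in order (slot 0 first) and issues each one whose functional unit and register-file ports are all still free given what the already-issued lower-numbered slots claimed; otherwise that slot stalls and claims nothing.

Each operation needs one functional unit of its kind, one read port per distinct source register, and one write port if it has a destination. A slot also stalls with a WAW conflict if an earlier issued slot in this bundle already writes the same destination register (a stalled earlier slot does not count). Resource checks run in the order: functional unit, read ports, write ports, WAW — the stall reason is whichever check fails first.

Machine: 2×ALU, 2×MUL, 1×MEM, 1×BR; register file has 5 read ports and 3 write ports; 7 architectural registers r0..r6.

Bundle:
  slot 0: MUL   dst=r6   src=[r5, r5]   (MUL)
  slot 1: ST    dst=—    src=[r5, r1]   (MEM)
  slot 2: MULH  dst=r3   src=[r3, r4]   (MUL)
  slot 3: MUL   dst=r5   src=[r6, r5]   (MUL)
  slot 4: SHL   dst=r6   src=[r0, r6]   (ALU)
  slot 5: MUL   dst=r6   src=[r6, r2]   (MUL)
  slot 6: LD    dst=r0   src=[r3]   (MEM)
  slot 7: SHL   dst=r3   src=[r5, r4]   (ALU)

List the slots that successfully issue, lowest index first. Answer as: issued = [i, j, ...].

  0. MUL→r6 ⇒ go  {2A/1Mu/1Ld/1B | 4r 2w}
  1. MEM ⇒ go  {2A/1Mu/0Ld/1B | 2r 2w}
  2. MUL→r3 ⇒ go  {2A/0Mu/0Ld/1B | 0r 1w}
  3. MUL→r5 ⇒ no(FU)  {2A/0Mu/0Ld/1B | 0r 1w}
  4. ALU→r6 ⇒ no(RD_PORT)  {2A/0Mu/0Ld/1B | 0r 1w}
  5. MUL→r6 ⇒ no(FU)  {2A/0Mu/0Ld/1B | 0r 1w}
  6. MEM→r0 ⇒ no(FU)  {2A/0Mu/0Ld/1B | 0r 1w}
  7. ALU→r3 ⇒ no(RD_PORT)  {2A/0Mu/0Ld/1B | 0r 1w}

issued = [0, 1, 2]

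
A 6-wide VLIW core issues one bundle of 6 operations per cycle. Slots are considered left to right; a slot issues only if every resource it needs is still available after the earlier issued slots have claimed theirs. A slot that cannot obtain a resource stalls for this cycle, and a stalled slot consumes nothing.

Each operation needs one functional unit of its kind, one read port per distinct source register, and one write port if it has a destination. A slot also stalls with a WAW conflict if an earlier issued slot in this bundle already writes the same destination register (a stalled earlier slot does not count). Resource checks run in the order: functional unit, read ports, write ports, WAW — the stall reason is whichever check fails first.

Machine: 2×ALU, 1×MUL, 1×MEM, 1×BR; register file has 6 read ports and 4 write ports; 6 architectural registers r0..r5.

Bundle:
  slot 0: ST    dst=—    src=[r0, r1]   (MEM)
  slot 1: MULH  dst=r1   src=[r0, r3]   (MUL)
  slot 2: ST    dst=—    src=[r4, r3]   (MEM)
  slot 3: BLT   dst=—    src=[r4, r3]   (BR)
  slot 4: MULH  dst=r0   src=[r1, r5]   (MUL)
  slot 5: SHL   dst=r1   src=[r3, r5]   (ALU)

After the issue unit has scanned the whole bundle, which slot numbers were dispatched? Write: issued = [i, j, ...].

issued = [0, 1, 3]

#0 MEM src=r0,r1 dispatched  <A:2 Mu:1 Ld:0 B:1 rd:4 wr:4>
#1 MUL src=r0,r3 dispatched  <A:2 Mu:0 Ld:0 B:1 rd:2 wr:3>
#2 MEM src=r4,r3 held:FU  <A:2 Mu:0 Ld:0 B:1 rd:2 wr:3>
#3 BR src=r4,r3 dispatched  <A:2 Mu:0 Ld:0 B:0 rd:0 wr:3>
#4 MUL src=r1,r5 held:FU  <A:2 Mu:0 Ld:0 B:0 rd:0 wr:3>
#5 ALU src=r3,r5 held:RD_PORT  <A:2 Mu:0 Ld:0 B:0 rd:0 wr:3>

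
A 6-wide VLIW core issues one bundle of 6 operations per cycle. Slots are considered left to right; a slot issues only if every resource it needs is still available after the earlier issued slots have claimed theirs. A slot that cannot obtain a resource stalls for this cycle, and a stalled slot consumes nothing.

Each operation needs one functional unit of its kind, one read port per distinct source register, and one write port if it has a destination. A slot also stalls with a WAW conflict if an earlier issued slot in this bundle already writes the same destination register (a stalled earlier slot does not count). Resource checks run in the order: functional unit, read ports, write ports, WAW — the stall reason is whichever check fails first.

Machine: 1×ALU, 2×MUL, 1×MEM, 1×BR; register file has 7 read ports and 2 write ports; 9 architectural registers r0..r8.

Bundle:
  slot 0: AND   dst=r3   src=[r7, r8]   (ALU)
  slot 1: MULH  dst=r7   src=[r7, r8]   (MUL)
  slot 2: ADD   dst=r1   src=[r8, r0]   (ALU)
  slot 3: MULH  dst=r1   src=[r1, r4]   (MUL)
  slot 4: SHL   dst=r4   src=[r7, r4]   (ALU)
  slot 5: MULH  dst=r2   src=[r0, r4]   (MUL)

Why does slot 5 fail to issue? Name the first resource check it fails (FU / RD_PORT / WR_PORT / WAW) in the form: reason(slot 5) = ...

(0) want 1×ALU +2rd +1wr — yes → AL0|MU2|ME1|BR1|rd5|wr1
(1) want 1×MUL +2rd +1wr — yes → AL0|MU1|ME1|BR1|rd3|wr0
(2) want 1×ALU +2rd +1wr — FU → AL0|MU1|ME1|BR1|rd3|wr0
(3) want 1×MUL +2rd +1wr — WR_PORT → AL0|MU1|ME1|BR1|rd3|wr0
(4) want 1×ALU +2rd +1wr — FU → AL0|MU1|ME1|BR1|rd3|wr0
(5) want 1×MUL +2rd +1wr — WR_PORT → AL0|MU1|ME1|BR1|rd3|wr0

reason(slot 5) = WR_PORT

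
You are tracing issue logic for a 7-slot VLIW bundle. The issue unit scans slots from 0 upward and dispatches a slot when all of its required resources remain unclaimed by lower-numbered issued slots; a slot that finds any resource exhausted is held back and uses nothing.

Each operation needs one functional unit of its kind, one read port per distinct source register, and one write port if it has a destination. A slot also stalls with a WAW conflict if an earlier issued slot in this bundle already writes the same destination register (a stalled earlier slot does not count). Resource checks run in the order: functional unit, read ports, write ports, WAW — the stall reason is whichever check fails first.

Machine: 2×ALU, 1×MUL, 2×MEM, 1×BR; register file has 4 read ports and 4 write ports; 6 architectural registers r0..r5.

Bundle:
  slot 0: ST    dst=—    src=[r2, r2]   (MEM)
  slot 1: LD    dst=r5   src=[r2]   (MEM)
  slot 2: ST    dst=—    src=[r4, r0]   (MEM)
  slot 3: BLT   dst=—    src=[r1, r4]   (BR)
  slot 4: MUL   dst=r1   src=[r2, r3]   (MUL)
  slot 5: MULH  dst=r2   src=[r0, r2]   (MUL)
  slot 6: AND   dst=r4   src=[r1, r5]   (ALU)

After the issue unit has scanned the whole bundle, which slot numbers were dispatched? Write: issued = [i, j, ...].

[0] MEM needs rd=1 wr=0: ok; after: ALU=2 MUL=1 MEM=1 BR=1, R=3, W=4
[1] MEM needs rd=1 wr=1: ok; after: ALU=2 MUL=1 MEM=0 BR=1, R=2, W=3
[2] MEM needs rd=2 wr=0: FU; after: ALU=2 MUL=1 MEM=0 BR=1, R=2, W=3
[3] BR needs rd=2 wr=0: ok; after: ALU=2 MUL=1 MEM=0 BR=0, R=0, W=3
[4] MUL needs rd=2 wr=1: RD_PORT; after: ALU=2 MUL=1 MEM=0 BR=0, R=0, W=3
[5] MUL needs rd=2 wr=1: RD_PORT; after: ALU=2 MUL=1 MEM=0 BR=0, R=0, W=3
[6] ALU needs rd=2 wr=1: RD_PORT; after: ALU=2 MUL=1 MEM=0 BR=0, R=0, W=3

issued = [0, 1, 3]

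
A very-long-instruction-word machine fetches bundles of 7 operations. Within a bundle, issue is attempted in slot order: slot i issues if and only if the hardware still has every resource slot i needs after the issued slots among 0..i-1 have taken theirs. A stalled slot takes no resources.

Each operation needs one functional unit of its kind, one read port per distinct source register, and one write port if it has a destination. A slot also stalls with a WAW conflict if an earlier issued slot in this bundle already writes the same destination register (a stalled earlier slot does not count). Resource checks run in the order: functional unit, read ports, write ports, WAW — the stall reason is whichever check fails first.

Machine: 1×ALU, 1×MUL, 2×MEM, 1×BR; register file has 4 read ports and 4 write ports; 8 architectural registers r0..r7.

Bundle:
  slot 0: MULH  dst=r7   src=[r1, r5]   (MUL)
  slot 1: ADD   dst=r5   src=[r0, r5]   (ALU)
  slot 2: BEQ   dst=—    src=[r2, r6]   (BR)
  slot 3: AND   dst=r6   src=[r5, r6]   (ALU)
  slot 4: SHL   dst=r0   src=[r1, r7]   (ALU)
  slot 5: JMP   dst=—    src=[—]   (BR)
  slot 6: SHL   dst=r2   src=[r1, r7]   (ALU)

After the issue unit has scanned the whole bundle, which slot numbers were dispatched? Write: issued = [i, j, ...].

slot 0 (MUL): ISSUE — free A1,Mu0,Ld2,B1 rp2 wp3
slot 1 (ALU): ISSUE — free A0,Mu0,Ld2,B1 rp0 wp2
slot 2 (BR): stall RD_PORT — free A0,Mu0,Ld2,B1 rp0 wp2
slot 3 (ALU): stall FU — free A0,Mu0,Ld2,B1 rp0 wp2
slot 4 (ALU): stall FU — free A0,Mu0,Ld2,B1 rp0 wp2
slot 5 (BR): ISSUE — free A0,Mu0,Ld2,B0 rp0 wp2
slot 6 (ALU): stall FU — free A0,Mu0,Ld2,B0 rp0 wp2

issued = [0, 1, 5]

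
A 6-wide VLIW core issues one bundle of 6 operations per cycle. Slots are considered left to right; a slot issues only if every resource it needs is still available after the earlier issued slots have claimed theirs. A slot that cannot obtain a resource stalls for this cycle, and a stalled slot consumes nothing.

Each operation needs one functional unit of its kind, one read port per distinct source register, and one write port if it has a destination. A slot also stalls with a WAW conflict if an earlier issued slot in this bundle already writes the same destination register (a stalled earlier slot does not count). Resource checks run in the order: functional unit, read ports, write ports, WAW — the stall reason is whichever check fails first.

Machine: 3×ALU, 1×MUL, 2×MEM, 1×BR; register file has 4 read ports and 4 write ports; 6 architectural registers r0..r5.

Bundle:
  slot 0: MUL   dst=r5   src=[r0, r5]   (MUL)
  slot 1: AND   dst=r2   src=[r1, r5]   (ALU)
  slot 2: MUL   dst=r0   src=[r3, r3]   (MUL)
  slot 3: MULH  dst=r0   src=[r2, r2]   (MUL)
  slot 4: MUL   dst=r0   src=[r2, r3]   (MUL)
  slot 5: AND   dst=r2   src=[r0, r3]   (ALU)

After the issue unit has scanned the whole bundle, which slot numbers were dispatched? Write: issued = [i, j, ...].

issued = [0, 1]

slot 0 (MUL): ISSUE — free A3,Mu0,Ld2,B1 rp2 wp3
slot 1 (ALU): ISSUE — free A2,Mu0,Ld2,B1 rp0 wp2
slot 2 (MUL): stall FU — free A2,Mu0,Ld2,B1 rp0 wp2
slot 3 (MUL): stall FU — free A2,Mu0,Ld2,B1 rp0 wp2
slot 4 (MUL): stall FU — free A2,Mu0,Ld2,B1 rp0 wp2
slot 5 (ALU): stall RD_PORT — free A2,Mu0,Ld2,B1 rp0 wp2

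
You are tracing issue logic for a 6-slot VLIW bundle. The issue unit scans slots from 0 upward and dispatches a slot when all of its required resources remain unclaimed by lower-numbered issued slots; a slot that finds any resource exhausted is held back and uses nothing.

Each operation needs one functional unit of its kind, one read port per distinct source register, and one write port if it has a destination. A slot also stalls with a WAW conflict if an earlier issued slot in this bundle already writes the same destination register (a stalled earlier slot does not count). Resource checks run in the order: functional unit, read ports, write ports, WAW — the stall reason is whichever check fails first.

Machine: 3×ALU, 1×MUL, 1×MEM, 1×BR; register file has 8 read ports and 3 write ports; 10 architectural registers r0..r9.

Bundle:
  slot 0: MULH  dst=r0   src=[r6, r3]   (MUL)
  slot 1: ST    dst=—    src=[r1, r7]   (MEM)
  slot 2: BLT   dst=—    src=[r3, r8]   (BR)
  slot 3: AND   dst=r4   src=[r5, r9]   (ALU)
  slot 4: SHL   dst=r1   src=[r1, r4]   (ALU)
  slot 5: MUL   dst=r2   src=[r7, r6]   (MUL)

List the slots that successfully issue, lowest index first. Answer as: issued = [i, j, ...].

slot 0 (MUL): ISSUE — free A3,Mu0,Ld1,B1 rp6 wp2
slot 1 (MEM): ISSUE — free A3,Mu0,Ld0,B1 rp4 wp2
slot 2 (BR): ISSUE — free A3,Mu0,Ld0,B0 rp2 wp2
slot 3 (ALU): ISSUE — free A2,Mu0,Ld0,B0 rp0 wp1
slot 4 (ALU): stall RD_PORT — free A2,Mu0,Ld0,B0 rp0 wp1
slot 5 (MUL): stall FU — free A2,Mu0,Ld0,B0 rp0 wp1

issued = [0, 1, 2, 3]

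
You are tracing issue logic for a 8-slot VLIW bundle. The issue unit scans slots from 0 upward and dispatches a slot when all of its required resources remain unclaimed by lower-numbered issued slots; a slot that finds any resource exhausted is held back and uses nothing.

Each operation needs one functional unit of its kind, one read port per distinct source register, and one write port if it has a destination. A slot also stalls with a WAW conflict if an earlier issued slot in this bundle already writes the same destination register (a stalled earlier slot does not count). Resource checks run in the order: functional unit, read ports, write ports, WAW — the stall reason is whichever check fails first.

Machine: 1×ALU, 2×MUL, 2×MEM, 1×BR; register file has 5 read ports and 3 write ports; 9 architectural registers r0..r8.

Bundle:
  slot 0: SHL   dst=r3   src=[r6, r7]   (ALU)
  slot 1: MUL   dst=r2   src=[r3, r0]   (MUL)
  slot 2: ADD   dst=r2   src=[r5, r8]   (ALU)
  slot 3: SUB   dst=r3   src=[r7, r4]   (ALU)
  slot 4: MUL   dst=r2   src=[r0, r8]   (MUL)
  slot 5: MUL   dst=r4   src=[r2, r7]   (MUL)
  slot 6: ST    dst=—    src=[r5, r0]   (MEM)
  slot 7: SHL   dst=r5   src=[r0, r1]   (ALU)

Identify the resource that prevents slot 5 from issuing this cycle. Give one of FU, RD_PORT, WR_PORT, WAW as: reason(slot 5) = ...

#0 ALU src=r6,r7 dispatched  <A:0 Mu:2 Ld:2 B:1 rd:3 wr:2>
#1 MUL src=r3,r0 dispatched  <A:0 Mu:1 Ld:2 B:1 rd:1 wr:1>
#2 ALU src=r5,r8 held:FU  <A:0 Mu:1 Ld:2 B:1 rd:1 wr:1>
#3 ALU src=r7,r4 held:FU  <A:0 Mu:1 Ld:2 B:1 rd:1 wr:1>
#4 MUL src=r0,r8 held:RD_PORT  <A:0 Mu:1 Ld:2 B:1 rd:1 wr:1>
#5 MUL src=r2,r7 held:RD_PORT  <A:0 Mu:1 Ld:2 B:1 rd:1 wr:1>
#6 MEM src=r5,r0 held:RD_PORT  <A:0 Mu:1 Ld:2 B:1 rd:1 wr:1>
#7 ALU src=r0,r1 held:FU  <A:0 Mu:1 Ld:2 B:1 rd:1 wr:1>

reason(slot 5) = RD_PORT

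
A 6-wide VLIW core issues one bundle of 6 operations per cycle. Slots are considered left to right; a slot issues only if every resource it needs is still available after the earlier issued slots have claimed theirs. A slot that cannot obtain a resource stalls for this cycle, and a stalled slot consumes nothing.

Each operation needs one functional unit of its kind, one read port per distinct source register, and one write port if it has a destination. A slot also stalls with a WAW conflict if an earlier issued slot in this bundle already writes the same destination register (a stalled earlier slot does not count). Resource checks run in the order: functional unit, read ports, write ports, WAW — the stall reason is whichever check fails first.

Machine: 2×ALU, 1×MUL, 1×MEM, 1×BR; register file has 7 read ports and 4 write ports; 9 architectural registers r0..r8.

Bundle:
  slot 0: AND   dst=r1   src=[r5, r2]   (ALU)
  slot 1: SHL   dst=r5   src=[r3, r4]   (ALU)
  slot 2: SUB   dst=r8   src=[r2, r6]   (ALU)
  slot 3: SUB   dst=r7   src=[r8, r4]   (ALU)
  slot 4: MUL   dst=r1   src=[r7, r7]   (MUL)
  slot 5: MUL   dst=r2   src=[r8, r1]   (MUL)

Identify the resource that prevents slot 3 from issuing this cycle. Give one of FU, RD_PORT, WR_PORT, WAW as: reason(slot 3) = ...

(0) want 1×ALU +2rd +1wr — yes → AL1|MU1|ME1|BR1|rd5|wr3
(1) want 1×ALU +2rd +1wr — yes → AL0|MU1|ME1|BR1|rd3|wr2
(2) want 1×ALU +2rd +1wr — FU → AL0|MU1|ME1|BR1|rd3|wr2
(3) want 1×ALU +2rd +1wr — FU → AL0|MU1|ME1|BR1|rd3|wr2
(4) want 1×MUL +1rd +1wr — WAW → AL0|MU1|ME1|BR1|rd3|wr2
(5) want 1×MUL +2rd +1wr — yes → AL0|MU0|ME1|BR1|rd1|wr1

reason(slot 3) = FU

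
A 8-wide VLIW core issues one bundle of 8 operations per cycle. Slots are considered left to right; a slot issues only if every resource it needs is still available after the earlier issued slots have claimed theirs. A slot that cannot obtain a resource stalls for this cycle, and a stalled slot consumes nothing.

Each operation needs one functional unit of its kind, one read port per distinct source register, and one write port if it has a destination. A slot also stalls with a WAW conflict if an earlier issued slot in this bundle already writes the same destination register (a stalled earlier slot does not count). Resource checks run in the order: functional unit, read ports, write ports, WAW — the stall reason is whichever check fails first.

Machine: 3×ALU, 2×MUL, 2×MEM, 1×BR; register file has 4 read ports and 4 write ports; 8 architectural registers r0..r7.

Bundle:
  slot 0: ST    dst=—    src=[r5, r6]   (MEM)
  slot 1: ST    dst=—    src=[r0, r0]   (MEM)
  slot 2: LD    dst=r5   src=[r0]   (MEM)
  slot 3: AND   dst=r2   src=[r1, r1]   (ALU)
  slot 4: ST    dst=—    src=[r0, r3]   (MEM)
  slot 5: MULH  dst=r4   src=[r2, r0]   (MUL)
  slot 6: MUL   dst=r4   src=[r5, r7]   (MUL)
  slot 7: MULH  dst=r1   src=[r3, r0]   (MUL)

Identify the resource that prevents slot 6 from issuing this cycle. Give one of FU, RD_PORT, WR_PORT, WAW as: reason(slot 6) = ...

  0. MEM ⇒ go  {3A/2Mu/1Ld/1B | 2r 4w}
  1. MEM ⇒ go  {3A/2Mu/0Ld/1B | 1r 4w}
  2. MEM→r5 ⇒ no(FU)  {3A/2Mu/0Ld/1B | 1r 4w}
  3. ALU→r2 ⇒ go  {2A/2Mu/0Ld/1B | 0r 3w}
  4. MEM ⇒ no(FU)  {2A/2Mu/0Ld/1B | 0r 3w}
  5. MUL→r4 ⇒ no(RD_PORT)  {2A/2Mu/0Ld/1B | 0r 3w}
  6. MUL→r4 ⇒ no(RD_PORT)  {2A/2Mu/0Ld/1B | 0r 3w}
  7. MUL→r1 ⇒ no(RD_PORT)  {2A/2Mu/0Ld/1B | 0r 3w}

reason(slot 6) = RD_PORT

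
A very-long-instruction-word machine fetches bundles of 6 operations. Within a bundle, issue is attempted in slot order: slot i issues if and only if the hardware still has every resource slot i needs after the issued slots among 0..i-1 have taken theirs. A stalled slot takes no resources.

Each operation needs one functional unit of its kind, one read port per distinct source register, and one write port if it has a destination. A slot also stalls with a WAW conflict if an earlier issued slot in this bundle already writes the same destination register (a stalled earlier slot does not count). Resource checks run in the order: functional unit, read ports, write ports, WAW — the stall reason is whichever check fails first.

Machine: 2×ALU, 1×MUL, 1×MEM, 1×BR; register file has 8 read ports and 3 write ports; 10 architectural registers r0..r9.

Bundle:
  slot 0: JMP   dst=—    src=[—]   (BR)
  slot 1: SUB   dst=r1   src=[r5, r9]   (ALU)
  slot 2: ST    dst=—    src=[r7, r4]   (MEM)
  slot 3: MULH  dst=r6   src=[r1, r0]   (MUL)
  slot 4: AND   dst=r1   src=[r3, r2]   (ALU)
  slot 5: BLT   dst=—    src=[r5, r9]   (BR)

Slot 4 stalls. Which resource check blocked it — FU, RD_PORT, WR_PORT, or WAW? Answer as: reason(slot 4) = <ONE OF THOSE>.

reason(slot 4) = WAW

  0. BR ⇒ go  {2A/1Mu/1Ld/0B | 8r 3w}
  1. ALU→r1 ⇒ go  {1A/1Mu/1Ld/0B | 6r 2w}
  2. MEM ⇒ go  {1A/1Mu/0Ld/0B | 4r 2w}
  3. MUL→r6 ⇒ go  {1A/0Mu/0Ld/0B | 2r 1w}
  4. ALU→r1 ⇒ no(WAW)  {1A/0Mu/0Ld/0B | 2r 1w}
  5. BR ⇒ no(FU)  {1A/0Mu/0Ld/0B | 2r 1w}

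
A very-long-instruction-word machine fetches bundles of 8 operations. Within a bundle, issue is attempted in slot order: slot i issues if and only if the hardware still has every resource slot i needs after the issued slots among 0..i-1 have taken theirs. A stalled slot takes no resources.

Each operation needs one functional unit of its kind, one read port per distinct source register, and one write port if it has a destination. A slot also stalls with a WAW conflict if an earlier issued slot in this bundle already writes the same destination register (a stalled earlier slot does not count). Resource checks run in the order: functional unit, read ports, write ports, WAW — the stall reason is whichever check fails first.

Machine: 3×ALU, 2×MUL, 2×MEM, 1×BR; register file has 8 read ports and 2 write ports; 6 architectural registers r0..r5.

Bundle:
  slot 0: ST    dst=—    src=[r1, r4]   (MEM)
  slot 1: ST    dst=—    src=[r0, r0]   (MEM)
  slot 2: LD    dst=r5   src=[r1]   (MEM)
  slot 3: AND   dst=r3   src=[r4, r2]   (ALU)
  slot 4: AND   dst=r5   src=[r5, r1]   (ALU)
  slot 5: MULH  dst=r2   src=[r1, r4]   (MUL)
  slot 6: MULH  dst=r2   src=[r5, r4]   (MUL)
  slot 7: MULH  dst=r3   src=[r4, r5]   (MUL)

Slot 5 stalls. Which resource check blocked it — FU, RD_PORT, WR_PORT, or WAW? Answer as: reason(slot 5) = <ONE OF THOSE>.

#0 MEM src=r1,r4 dispatched  <A:3 Mu:2 Ld:1 B:1 rd:6 wr:2>
#1 MEM src=r0,r0 dispatched  <A:3 Mu:2 Ld:0 B:1 rd:5 wr:2>
#2 MEM src=r1 held:FU  <A:3 Mu:2 Ld:0 B:1 rd:5 wr:2>
#3 ALU src=r4,r2 dispatched  <A:2 Mu:2 Ld:0 B:1 rd:3 wr:1>
#4 ALU src=r5,r1 dispatched  <A:1 Mu:2 Ld:0 B:1 rd:1 wr:0>
#5 MUL src=r1,r4 held:RD_PORT  <A:1 Mu:2 Ld:0 B:1 rd:1 wr:0>
#6 MUL src=r5,r4 held:RD_PORT  <A:1 Mu:2 Ld:0 B:1 rd:1 wr:0>
#7 MUL src=r4,r5 held:RD_PORT  <A:1 Mu:2 Ld:0 B:1 rd:1 wr:0>

reason(slot 5) = RD_PORT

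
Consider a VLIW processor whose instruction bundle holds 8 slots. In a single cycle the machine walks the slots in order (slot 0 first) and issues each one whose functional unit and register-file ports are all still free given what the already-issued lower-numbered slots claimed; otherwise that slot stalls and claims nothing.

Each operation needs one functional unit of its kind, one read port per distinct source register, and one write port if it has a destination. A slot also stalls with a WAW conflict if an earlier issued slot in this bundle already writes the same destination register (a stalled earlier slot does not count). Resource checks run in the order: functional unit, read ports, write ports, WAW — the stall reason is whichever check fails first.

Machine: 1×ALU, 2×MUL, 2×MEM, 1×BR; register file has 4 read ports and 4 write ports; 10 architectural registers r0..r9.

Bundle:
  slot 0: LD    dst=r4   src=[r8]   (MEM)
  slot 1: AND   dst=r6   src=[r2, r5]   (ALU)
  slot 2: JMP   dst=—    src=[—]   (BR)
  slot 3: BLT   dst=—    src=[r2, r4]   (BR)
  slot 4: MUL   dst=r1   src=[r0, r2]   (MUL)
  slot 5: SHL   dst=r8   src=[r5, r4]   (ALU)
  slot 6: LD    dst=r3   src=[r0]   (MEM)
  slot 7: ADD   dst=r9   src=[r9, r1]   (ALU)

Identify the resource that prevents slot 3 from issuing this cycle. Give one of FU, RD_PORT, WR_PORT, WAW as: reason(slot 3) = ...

#0 MEM src=r8 dispatched  <A:1 Mu:2 Ld:1 B:1 rd:3 wr:3>
#1 ALU src=r2,r5 dispatched  <A:0 Mu:2 Ld:1 B:1 rd:1 wr:2>
#2 BR src=- dispatched  <A:0 Mu:2 Ld:1 B:0 rd:1 wr:2>
#3 BR src=r2,r4 held:FU  <A:0 Mu:2 Ld:1 B:0 rd:1 wr:2>
#4 MUL src=r0,r2 held:RD_PORT  <A:0 Mu:2 Ld:1 B:0 rd:1 wr:2>
#5 ALU src=r5,r4 held:FU  <A:0 Mu:2 Ld:1 B:0 rd:1 wr:2>
#6 MEM src=r0 dispatched  <A:0 Mu:2 Ld:0 B:0 rd:0 wr:1>
#7 ALU src=r9,r1 held:FU  <A:0 Mu:2 Ld:0 B:0 rd:0 wr:1>

reason(slot 3) = FU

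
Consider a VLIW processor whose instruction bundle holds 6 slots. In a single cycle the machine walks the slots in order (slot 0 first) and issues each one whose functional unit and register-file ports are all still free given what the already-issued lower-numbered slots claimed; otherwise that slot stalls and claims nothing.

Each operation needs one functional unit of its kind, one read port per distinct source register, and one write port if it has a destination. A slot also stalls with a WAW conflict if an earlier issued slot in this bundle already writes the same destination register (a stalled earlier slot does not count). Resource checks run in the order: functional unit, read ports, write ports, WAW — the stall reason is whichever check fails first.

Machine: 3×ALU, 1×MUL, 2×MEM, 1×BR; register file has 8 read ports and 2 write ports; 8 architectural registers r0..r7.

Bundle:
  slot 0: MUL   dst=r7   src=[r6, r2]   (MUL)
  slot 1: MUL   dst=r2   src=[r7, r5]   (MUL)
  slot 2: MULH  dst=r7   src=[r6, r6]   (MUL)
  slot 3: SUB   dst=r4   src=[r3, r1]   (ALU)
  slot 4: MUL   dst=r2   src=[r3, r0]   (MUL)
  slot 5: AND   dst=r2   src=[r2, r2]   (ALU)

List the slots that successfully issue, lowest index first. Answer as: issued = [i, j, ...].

issued = [0, 3]

  0. MUL→r7 ⇒ go  {3A/0Mu/2Ld/1B | 6r 1w}
  1. MUL→r2 ⇒ no(FU)  {3A/0Mu/2Ld/1B | 6r 1w}
  2. MUL→r7 ⇒ no(FU)  {3A/0Mu/2Ld/1B | 6r 1w}
  3. ALU→r4 ⇒ go  {2A/0Mu/2Ld/1B | 4r 0w}
  4. MUL→r2 ⇒ no(FU)  {2A/0Mu/2Ld/1B | 4r 0w}
  5. ALU→r2 ⇒ no(WR_PORT)  {2A/0Mu/2Ld/1B | 4r 0w}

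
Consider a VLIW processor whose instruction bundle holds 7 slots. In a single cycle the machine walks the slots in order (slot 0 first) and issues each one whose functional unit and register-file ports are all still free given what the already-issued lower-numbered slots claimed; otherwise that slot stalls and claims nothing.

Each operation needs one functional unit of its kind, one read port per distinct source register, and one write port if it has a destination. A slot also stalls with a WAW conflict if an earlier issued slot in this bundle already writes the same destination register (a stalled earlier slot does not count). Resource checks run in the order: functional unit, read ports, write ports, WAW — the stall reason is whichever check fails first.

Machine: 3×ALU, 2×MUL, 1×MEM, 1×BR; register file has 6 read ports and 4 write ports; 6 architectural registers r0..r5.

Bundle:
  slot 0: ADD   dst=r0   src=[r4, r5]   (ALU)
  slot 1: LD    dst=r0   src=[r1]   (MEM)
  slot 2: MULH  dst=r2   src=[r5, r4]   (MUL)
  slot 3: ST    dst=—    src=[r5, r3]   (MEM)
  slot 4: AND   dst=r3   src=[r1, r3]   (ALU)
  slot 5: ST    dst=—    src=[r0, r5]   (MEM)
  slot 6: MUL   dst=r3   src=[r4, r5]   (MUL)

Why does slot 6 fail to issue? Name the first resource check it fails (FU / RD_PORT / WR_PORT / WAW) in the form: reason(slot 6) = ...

[0] ALU needs rd=2 wr=1: ok; after: ALU=2 MUL=2 MEM=1 BR=1, R=4, W=3
[1] MEM needs rd=1 wr=1: WAW; after: ALU=2 MUL=2 MEM=1 BR=1, R=4, W=3
[2] MUL needs rd=2 wr=1: ok; after: ALU=2 MUL=1 MEM=1 BR=1, R=2, W=2
[3] MEM needs rd=2 wr=0: ok; after: ALU=2 MUL=1 MEM=0 BR=1, R=0, W=2
[4] ALU needs rd=2 wr=1: RD_PORT; after: ALU=2 MUL=1 MEM=0 BR=1, R=0, W=2
[5] MEM needs rd=2 wr=0: FU; after: ALU=2 MUL=1 MEM=0 BR=1, R=0, W=2
[6] MUL needs rd=2 wr=1: RD_PORT; after: ALU=2 MUL=1 MEM=0 BR=1, R=0, W=2

reason(slot 6) = RD_PORT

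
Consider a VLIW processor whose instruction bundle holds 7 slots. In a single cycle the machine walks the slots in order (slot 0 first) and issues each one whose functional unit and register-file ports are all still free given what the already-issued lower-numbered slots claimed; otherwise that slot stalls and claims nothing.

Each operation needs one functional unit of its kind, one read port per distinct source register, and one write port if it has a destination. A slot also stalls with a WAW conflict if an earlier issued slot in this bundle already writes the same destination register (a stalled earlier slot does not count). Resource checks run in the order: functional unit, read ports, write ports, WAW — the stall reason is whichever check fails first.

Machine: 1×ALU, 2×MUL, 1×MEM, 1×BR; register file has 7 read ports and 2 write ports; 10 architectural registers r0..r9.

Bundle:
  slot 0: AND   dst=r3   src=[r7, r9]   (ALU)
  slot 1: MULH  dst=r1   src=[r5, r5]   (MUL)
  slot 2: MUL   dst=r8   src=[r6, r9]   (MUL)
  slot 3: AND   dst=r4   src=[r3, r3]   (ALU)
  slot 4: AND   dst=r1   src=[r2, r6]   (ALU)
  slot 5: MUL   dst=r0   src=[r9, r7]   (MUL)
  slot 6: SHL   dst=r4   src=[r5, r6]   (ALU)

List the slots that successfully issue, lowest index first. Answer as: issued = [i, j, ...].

#0 ALU src=r7,r9 dispatched  <A:0 Mu:2 Ld:1 B:1 rd:5 wr:1>
#1 MUL src=r5,r5 dispatched  <A:0 Mu:1 Ld:1 B:1 rd:4 wr:0>
#2 MUL src=r6,r9 held:WR_PORT  <A:0 Mu:1 Ld:1 B:1 rd:4 wr:0>
#3 ALU src=r3,r3 held:FU  <A:0 Mu:1 Ld:1 B:1 rd:4 wr:0>
#4 ALU src=r2,r6 held:FU  <A:0 Mu:1 Ld:1 B:1 rd:4 wr:0>
#5 MUL src=r9,r7 held:WR_PORT  <A:0 Mu:1 Ld:1 B:1 rd:4 wr:0>
#6 ALU src=r5,r6 held:FU  <A:0 Mu:1 Ld:1 B:1 rd:4 wr:0>

issued = [0, 1]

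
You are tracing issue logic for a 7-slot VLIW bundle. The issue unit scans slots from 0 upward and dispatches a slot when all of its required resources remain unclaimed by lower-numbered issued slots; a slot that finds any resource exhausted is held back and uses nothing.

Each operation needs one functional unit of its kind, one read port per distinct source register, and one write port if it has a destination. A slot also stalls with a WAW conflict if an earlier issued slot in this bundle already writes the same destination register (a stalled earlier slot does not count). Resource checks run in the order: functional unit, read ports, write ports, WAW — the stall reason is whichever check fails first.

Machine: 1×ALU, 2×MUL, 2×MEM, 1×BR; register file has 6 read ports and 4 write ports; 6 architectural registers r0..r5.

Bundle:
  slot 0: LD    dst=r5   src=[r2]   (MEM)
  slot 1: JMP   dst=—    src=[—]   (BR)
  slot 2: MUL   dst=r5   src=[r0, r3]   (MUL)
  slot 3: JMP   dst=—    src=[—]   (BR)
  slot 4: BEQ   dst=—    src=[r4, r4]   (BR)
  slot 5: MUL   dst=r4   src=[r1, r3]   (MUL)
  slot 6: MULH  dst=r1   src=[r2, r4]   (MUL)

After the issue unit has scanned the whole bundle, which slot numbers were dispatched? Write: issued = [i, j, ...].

slot 0 (MEM): ISSUE — free A1,Mu2,Ld1,B1 rp5 wp3
slot 1 (BR): ISSUE — free A1,Mu2,Ld1,B0 rp5 wp3
slot 2 (MUL): stall WAW — free A1,Mu2,Ld1,B0 rp5 wp3
slot 3 (BR): stall FU — free A1,Mu2,Ld1,B0 rp5 wp3
slot 4 (BR): stall FU — free A1,Mu2,Ld1,B0 rp5 wp3
slot 5 (MUL): ISSUE — free A1,Mu1,Ld1,B0 rp3 wp2
slot 6 (MUL): ISSUE — free A1,Mu0,Ld1,B0 rp1 wp1

issued = [0, 1, 5, 6]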